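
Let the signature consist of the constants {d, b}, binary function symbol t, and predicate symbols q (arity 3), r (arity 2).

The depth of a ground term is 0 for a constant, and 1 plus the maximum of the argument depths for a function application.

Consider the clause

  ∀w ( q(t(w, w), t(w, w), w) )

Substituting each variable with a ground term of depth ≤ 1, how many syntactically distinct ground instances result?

Ground terms of depth ≤ 1:
  Write N_k for the number of ground terms of depth ≤ k. A term of depth ≤ k is either a constant or a function symbol applied to arguments of depth ≤ k−1, so N_k = 2 + N_{k-1}^2.
  N_0 = 2
  N_1 = 2 + 2^2 = 6
  Explicitly: d, b, t(d, d), t(d, b), t(b, d), t(b, b).
So there are 6 ground terms available for substitution.
The clause has 1 distinct variable (w), which appears in the body. In the free term algebra distinct substitutions yield syntactically distinct ground instances.
Number of ground instances = 6.

6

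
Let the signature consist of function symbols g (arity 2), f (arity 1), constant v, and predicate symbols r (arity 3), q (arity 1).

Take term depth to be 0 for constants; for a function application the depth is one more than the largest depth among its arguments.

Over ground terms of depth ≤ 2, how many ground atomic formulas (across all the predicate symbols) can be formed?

2210

First count ground terms of depth ≤ 2.
Let N_k = |{terms of depth ≤ k}|. Then N_0 = 1 and N_k = 1 + N_{k-1}^2 + N_{k-1} for k ≥ 1 (one summand per function symbol, arity giving the exponent).
N_0 = 1
N_1 = 1 + 1^2 + 1 = 3
N_2 = 1 + 3^2 + 3 = 13
So |H| = 13.
For each predicate symbol, the number of ground atoms is |H| raised to its arity; summing:
  r: 13^3 = 2197;  q: 13
Total ground atoms: 2197 + 13 = 2210.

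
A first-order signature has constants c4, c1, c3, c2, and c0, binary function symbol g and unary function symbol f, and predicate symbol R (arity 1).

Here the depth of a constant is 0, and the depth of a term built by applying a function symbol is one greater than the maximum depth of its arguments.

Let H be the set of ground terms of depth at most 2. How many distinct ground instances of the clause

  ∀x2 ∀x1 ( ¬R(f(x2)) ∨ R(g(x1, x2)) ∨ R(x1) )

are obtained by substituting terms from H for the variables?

Ground terms of depth ≤ 2:
  Count level by level. With function symbols g/2, f/1, the terms of depth ≤ k are the 5 constants together with each function applied to depth-≤(k−1) tuples, so N_k = 5 + N_{k-1}^2 + N_{k-1}.
  N_0 = 5
  N_1 = 5 + 5^2 + 5 = 35
  N_2 = 5 + 35^2 + 35 = 1265
So there are 1265 ground terms available for substitution.
There are 2 variables to instantiate (x2, x1), each occurring in at least one literal, so different choices give different ground instances.
Number of ground instances = 1265^2 = 1600225.

1600225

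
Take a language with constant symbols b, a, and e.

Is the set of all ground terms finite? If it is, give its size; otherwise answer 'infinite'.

3

There are no function symbols, so every ground term is one of the 3 constants.
The Herbrand universe is {b, a, e}, which is finite with 3 elements.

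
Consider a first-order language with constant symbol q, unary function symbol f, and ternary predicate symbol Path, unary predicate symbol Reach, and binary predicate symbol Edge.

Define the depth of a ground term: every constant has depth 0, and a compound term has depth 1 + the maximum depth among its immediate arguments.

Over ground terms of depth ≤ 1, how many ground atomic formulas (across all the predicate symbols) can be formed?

First count ground terms of depth ≤ 1.
Let N_k = |{terms of depth ≤ k}|. Then N_0 = 1 and N_k = 1 + N_{k-1} for k ≥ 1 (one summand per function symbol, arity giving the exponent).
N_0 = 1
N_1 = 1 + 1 = 2
Explicitly: q, f(q).
So |H| = 2.
For each predicate symbol, the number of ground atoms is |H| raised to its arity; summing:
  Path: 2^3 = 8;  Reach: 2;  Edge: 2^2 = 4
Total ground atoms: 8 + 2 + 4 = 14.

14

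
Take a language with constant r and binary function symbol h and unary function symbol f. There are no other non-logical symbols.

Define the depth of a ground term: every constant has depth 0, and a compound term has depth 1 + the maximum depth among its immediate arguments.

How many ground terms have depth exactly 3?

170

Let N_k count ground terms of depth at most k. Each non-constant term of depth ≤ k is some function symbol applied to depth-≤(k−1) arguments, giving N_k = 1 + N_{k-1}^2 + N_{k-1}.
N_0 = 1
N_1 = 1 + 1^2 + 1 = 3
N_2 = 1 + 3^2 + 3 = 13
N_3 = 1 + 13^2 + 13 = 183
Terms of depth exactly 3: N_3 − N_2 = 183 − 13 = 170.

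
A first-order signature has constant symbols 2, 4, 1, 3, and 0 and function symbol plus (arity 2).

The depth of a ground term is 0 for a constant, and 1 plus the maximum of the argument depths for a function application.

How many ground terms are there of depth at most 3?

819030

Write N_k for the number of ground terms of depth ≤ k. A term of depth ≤ k is either a constant or a function symbol applied to arguments of depth ≤ k−1, so N_k = 5 + N_{k-1}^2.
N_0 = 5
N_1 = 5 + 5^2 = 30
N_2 = 5 + 30^2 = 905
N_3 = 5 + 905^2 = 819030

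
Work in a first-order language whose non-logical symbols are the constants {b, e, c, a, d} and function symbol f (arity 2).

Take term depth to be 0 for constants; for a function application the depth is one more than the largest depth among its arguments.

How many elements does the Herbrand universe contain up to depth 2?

Count level by level. With function symbols f/2, the terms of depth ≤ k are the 5 constants together with each function applied to depth-≤(k−1) tuples, so N_k = 5 + N_{k-1}^2.
N_0 = 5
N_1 = 5 + 5^2 = 30
N_2 = 5 + 30^2 = 905

905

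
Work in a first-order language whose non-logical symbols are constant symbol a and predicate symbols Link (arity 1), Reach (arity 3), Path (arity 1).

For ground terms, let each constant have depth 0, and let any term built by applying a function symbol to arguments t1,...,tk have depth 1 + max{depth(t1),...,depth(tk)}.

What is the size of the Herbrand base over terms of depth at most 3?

3

First count ground terms of depth ≤ 3.
With no function symbols every ground term is a constant, so there is exactly 1 ground term at every depth bound.
N_0 = 1
N_1 = 1
N_2 = 1
N_3 = 1
Explicitly: a.
So |H| = 1.
For each predicate symbol, the number of ground atoms is |H| raised to its arity; summing:
  Link: 1;  Reach: 1^3 = 1;  Path: 1
Total ground atoms: 1 + 1 + 1 = 3.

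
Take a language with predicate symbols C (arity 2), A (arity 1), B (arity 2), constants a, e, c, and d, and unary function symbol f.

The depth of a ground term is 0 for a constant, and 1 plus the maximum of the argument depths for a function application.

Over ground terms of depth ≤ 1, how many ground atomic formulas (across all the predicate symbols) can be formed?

136

First count ground terms of depth ≤ 1.
Write N_k for the number of ground terms of depth ≤ k. A term of depth ≤ k is either a constant or a function symbol applied to arguments of depth ≤ k−1, so N_k = 4 + N_{k-1}.
N_0 = 4
N_1 = 4 + 4 = 8
So |H| = 8.
Each predicate of arity r yields |H|^r ground atoms (one per choice of an r-tuple from H):
  C: 8^2 = 64;  A: 8;  B: 8^2 = 64
Total ground atoms: 64 + 8 + 64 = 136.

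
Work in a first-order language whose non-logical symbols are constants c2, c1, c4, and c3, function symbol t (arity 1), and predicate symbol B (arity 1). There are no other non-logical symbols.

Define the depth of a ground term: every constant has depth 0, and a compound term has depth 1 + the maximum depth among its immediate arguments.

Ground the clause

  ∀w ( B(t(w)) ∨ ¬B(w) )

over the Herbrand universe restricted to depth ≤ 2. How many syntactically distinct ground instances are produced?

Ground terms of depth ≤ 2:
  If N_k denotes the number of depth-≤k ground terms, the 4 constants give N_0 = 4, and each function symbol of arity r contributes N_{k-1}^r new terms at level k: N_k = 4 + N_{k-1}.
  N_0 = 4
  N_1 = 4 + 4 = 8
  N_2 = 4 + 8 = 12
  Explicitly: c2, c1, c4, c3, t(c2), t(c1), t(c4), t(c3), t(t(c2)), t(t(c1)), t(t(c4)), t(t(c3)).
So there are 12 ground terms available for substitution.
The variable w ranges independently over the available ground terms, and distinct assignments produce distinct instances.
Number of ground instances = 12.

12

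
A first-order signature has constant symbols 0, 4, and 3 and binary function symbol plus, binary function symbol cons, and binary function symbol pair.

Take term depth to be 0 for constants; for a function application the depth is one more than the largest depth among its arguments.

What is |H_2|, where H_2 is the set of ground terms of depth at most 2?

2703

Let N_k = |{terms of depth ≤ k}|. Then N_0 = 3 and N_k = 3 + N_{k-1}^2 + N_{k-1}^2 + N_{k-1}^2 for k ≥ 1 (one summand per function symbol, arity giving the exponent).
N_0 = 3
N_1 = 3 + 3^2 + 3^2 + 3^2 = 30
N_2 = 3 + 30^2 + 30^2 + 30^2 = 2703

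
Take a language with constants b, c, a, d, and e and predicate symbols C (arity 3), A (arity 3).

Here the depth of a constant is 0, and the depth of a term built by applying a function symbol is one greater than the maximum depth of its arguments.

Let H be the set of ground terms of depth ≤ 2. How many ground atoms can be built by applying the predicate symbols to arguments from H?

250

First count ground terms of depth ≤ 2.
With no function symbols every ground term is a constant, so there are exactly 5 ground terms at every depth bound.
N_0 = 5
N_1 = 5
N_2 = 5
Explicitly: b, c, a, d, e.
So |H| = 5.
A ground atom is a predicate applied to a tuple of terms from H, so the count is the sum over predicates of |H|^arity:
  C: 5^3 = 125;  A: 5^3 = 125
Total ground atoms: 125 + 125 = 250.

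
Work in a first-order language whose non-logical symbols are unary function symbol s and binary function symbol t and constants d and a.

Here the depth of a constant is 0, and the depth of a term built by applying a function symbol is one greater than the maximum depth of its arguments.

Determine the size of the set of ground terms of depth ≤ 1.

Write N_k for the number of ground terms of depth ≤ k. A term of depth ≤ k is either a constant or a function symbol applied to arguments of depth ≤ k−1, so N_k = 2 + N_{k-1} + N_{k-1}^2.
N_0 = 2
N_1 = 2 + 2 + 2^2 = 8

8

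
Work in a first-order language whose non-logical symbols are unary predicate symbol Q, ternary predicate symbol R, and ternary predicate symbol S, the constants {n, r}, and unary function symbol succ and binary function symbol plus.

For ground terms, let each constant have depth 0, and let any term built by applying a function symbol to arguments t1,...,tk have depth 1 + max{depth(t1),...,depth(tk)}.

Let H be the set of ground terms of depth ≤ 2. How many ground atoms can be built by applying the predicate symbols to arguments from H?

First count ground terms of depth ≤ 2.
If N_k denotes the number of depth-≤k ground terms, the 2 constants give N_0 = 2, and each function symbol of arity r contributes N_{k-1}^r new terms at level k: N_k = 2 + N_{k-1} + N_{k-1}^2.
N_0 = 2
N_1 = 2 + 2 + 2^2 = 8
N_2 = 2 + 8 + 8^2 = 74
So |H| = 74.
Ground atoms are formed by filling each argument slot of a predicate with a term from H, so an r-ary predicate gives |H|^r atoms:
  Q: 74;  R: 74^3 = 405224;  S: 74^3 = 405224
Total ground atoms: 74 + 405224 + 405224 = 810522.

810522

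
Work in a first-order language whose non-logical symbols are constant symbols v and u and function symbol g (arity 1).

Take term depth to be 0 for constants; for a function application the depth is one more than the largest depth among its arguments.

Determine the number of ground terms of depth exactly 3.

Count level by level. With function symbols g/1, the terms of depth ≤ k are the 2 constants together with each function applied to depth-≤(k−1) tuples, so N_k = 2 + N_{k-1}.
N_0 = 2
N_1 = 2 + 2 = 4
N_2 = 2 + 4 = 6
N_3 = 2 + 6 = 8
Terms of depth exactly 3: N_3 − N_2 = 8 − 6 = 2.

2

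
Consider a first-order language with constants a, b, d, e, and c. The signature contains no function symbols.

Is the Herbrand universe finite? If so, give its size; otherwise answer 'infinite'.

There are no function symbols, so every ground term is one of the 5 constants.
The Herbrand universe is {a, b, d, e, c}, which is finite with 5 elements.

5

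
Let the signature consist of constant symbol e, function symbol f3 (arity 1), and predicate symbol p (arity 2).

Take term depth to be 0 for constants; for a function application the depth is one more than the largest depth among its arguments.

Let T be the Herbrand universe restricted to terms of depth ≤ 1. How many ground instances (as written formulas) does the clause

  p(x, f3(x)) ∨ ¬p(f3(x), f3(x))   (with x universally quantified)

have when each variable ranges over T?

Ground terms of depth ≤ 1:
  Write N_k for the number of ground terms of depth ≤ k. A term of depth ≤ k is either a constant or a function symbol applied to arguments of depth ≤ k−1, so N_k = 1 + N_{k-1}.
  N_0 = 1
  N_1 = 1 + 1 = 2
  Explicitly: e, f3(e).
So there are 2 ground terms available for substitution.
The clause has 1 distinct variable (x), which appears in the body. In the free term algebra distinct substitutions yield syntactically distinct ground instances.
Number of ground instances = 2.

2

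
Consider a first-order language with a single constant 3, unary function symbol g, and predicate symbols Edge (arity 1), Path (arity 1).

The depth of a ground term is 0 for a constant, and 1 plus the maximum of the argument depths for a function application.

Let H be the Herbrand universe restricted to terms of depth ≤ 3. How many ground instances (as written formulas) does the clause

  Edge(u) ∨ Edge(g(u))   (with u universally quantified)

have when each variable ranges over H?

Ground terms of depth ≤ 3:
  Write N_k for the number of ground terms of depth ≤ k. A term of depth ≤ k is either a constant or a function symbol applied to arguments of depth ≤ k−1, so N_k = 1 + N_{k-1}.
  N_0 = 1
  N_1 = 1 + 1 = 2
  N_2 = 1 + 2 = 3
  N_3 = 1 + 3 = 4
  Explicitly: 3, g(3), g(g(3)), g(g(g(3))).
So there are 4 ground terms available for substitution.
The variable u ranges independently over the available ground terms, and distinct assignments produce distinct instances.
Number of ground instances = 4.

4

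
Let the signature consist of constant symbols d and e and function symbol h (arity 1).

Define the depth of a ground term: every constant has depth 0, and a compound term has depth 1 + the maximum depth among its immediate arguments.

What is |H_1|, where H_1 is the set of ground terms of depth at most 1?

4

Let N_k count ground terms of depth at most k. Each non-constant term of depth ≤ k is some function symbol applied to depth-≤(k−1) arguments, giving N_k = 2 + N_{k-1}.
N_0 = 2
N_1 = 2 + 2 = 4
Explicitly: d, e, h(d), h(e).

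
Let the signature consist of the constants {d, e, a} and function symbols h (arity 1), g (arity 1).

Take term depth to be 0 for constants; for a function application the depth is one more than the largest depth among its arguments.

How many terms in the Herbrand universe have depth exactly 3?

Count level by level. With function symbols h/1, g/1, the terms of depth ≤ k are the 3 constants together with each function applied to depth-≤(k−1) tuples, so N_k = 3 + N_{k-1} + N_{k-1}.
N_0 = 3
N_1 = 3 + 3 + 3 = 9
N_2 = 3 + 9 + 9 = 21
N_3 = 3 + 21 + 21 = 45
Terms of depth exactly 3: N_3 − N_2 = 45 − 21 = 24.

24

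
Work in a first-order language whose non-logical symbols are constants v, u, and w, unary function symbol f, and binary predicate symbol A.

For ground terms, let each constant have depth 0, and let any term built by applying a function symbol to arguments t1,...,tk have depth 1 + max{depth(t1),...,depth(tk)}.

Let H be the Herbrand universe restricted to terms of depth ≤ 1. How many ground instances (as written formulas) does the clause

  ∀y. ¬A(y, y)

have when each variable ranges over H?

6

Ground terms of depth ≤ 1:
  Write N_k for the number of ground terms of depth ≤ k. A term of depth ≤ k is either a constant or a function symbol applied to arguments of depth ≤ k−1, so N_k = 3 + N_{k-1}.
  N_0 = 3
  N_1 = 3 + 3 = 6
  Explicitly: v, u, w, f(v), f(u), f(w).
So there are 6 ground terms available for substitution.
The body mentions the single quantified variable y; since ground terms form a free algebra, no two substitutions collapse to the same formula.
Number of ground instances = 6.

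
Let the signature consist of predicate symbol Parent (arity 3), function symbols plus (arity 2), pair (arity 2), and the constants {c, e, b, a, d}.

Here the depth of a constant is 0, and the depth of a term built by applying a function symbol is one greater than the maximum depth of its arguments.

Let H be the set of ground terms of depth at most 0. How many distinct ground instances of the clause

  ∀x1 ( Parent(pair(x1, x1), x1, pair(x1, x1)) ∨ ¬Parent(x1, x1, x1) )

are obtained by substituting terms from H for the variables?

Ground terms of depth ≤ 0:
  If N_k denotes the number of depth-≤k ground terms, the 5 constants give N_0 = 5, and each function symbol of arity r contributes N_{k-1}^r new terms at level k: N_k = 5 + N_{k-1}^2 + N_{k-1}^2.
  N_0 = 5
  Explicitly: c, e, b, a, d.
So there are 5 ground terms available for substitution.
The clause has 1 distinct variable (x1), which appears in the body. In the free term algebra distinct substitutions yield syntactically distinct ground instances.
Number of ground instances = 5.

5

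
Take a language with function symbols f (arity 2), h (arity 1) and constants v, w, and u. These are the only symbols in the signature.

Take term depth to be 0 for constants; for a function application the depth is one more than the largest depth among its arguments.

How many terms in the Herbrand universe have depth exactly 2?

228

Let N_k count ground terms of depth at most k. Each non-constant term of depth ≤ k is some function symbol applied to depth-≤(k−1) arguments, giving N_k = 3 + N_{k-1}^2 + N_{k-1}.
N_0 = 3
N_1 = 3 + 3^2 + 3 = 15
N_2 = 3 + 15^2 + 15 = 243
Terms of depth exactly 2: N_2 − N_1 = 243 − 15 = 228.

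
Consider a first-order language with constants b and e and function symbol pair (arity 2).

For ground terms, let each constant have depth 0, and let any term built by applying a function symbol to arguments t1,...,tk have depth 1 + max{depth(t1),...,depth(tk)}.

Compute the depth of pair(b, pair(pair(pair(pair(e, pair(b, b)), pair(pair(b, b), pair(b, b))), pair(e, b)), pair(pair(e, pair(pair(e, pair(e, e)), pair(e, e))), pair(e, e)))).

depth(pair(b, b)) = 1 + max(0, 0) = 1
depth(pair(e, pair(b, b))) = 1 + max(0, 1) = 2
depth(pair(pair(b, b), pair(b, b))) = 1 + max(1, 1) = 2
depth(pair(pair(e, pair(b, b)), pair(pair(b, b), pair(b, b)))) = 1 + max(2, 2) = 3
depth(pair(e, b)) = 1 + max(0, 0) = 1
depth(pair(pair(pair(e, pair(b, b)), pair(pair(b, b), pair(b, b))), pair(e, b))) = 1 + max(3, 1) = 4
depth(pair(e, e)) = 1 + max(0, 0) = 1
depth(pair(e, pair(e, e))) = 1 + max(0, 1) = 2
depth(pair(pair(e, pair(e, e)), pair(e, e))) = 1 + max(2, 1) = 3
depth(pair(e, pair(pair(e, pair(e, e)), pair(e, e)))) = 1 + max(0, 3) = 4
depth(pair(pair(e, pair(pair(e, pair(e, e)), pair(e, e))), pair(e, e))) = 1 + max(4, 1) = 5
depth(pair(pair(pair(pair(e, pair(b, b)), pair(pair(b, b), pair(b, b))), pair(e, b)), pair(pair(e, pair(pair(e, pair(e, e)), pair(e, e))), pair(e, e)))) = 1 + max(4, 5) = 6
depth(pair(b, pair(pair(pair(pair(e, pair(b, b)), pair(pair(b, b), pair(b, b))), pair(e, b)), pair(pair(e, pair(pair(e, pair(e, e)), pair(e, e))), pair(e, e))))) = 1 + max(0, 6) = 7

7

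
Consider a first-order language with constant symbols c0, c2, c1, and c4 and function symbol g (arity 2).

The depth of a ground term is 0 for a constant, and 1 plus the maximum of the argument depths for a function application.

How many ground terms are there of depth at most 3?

Count level by level. With function symbols g/2, the terms of depth ≤ k are the 4 constants together with each function applied to depth-≤(k−1) tuples, so N_k = 4 + N_{k-1}^2.
N_0 = 4
N_1 = 4 + 4^2 = 20
N_2 = 4 + 20^2 = 404
N_3 = 4 + 404^2 = 163220

163220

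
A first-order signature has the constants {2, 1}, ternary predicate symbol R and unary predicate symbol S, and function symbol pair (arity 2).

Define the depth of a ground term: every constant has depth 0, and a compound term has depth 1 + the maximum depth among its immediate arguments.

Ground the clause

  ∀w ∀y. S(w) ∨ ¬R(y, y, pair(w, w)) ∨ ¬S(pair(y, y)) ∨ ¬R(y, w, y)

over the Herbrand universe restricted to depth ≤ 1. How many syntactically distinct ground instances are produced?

Ground terms of depth ≤ 1:
  Let N_k count ground terms of depth at most k. Each non-constant term of depth ≤ k is some function symbol applied to depth-≤(k−1) arguments, giving N_k = 2 + N_{k-1}^2.
  N_0 = 2
  N_1 = 2 + 2^2 = 6
  Explicitly: 2, 1, pair(2, 2), pair(2, 1), pair(1, 2), pair(1, 1).
So there are 6 ground terms available for substitution.
The body mentions every one of the 2 quantified variables; since ground terms form a free algebra, no two substitutions collapse to the same formula.
Number of ground instances = 6^2 = 36.

36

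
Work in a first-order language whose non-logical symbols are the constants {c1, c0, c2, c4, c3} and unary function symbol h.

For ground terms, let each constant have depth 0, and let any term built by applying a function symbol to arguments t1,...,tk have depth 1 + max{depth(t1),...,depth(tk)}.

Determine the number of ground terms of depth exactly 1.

Let N_k count ground terms of depth at most k. Each non-constant term of depth ≤ k is some function symbol applied to depth-≤(k−1) arguments, giving N_k = 5 + N_{k-1}.
N_0 = 5
N_1 = 5 + 5 = 10
Terms of depth exactly 1: N_1 − N_0 = 10 − 5 = 5.

5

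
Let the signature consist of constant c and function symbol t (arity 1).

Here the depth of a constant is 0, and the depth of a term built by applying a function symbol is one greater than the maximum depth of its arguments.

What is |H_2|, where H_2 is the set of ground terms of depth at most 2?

Let N_k count ground terms of depth at most k. Each non-constant term of depth ≤ k is some function symbol applied to depth-≤(k−1) arguments, giving N_k = 1 + N_{k-1}.
N_0 = 1
N_1 = 1 + 1 = 2
N_2 = 1 + 2 = 3

3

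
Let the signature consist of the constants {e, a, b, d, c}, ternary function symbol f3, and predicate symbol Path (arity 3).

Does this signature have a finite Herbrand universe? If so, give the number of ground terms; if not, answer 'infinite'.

infinite

The signature has at least one function symbol (f3, arity 3) and at least one constant (e).
Iterating f3 gives infinitely many distinct ground terms: e, f3(e, e, e), f3(f3(e, e, e), f3(e, e, e), f3(e, e, e)), ...
So the Herbrand universe is infinite.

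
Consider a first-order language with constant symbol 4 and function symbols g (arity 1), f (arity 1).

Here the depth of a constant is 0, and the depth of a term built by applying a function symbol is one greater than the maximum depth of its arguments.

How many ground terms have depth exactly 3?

8

Let N_k = |{terms of depth ≤ k}|. Then N_0 = 1 and N_k = 1 + N_{k-1} + N_{k-1} for k ≥ 1 (one summand per function symbol, arity giving the exponent).
N_0 = 1
N_1 = 1 + 1 + 1 = 3
N_2 = 1 + 3 + 3 = 7
N_3 = 1 + 7 + 7 = 15
Terms of depth exactly 3: N_3 − N_2 = 15 − 7 = 8.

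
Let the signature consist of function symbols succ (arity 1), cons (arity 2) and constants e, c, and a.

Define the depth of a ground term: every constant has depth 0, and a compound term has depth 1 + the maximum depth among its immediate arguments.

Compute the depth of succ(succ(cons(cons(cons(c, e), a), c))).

5

depth(cons(c, e)) = 1 + max(0, 0) = 1
depth(cons(cons(c, e), a)) = 1 + max(1, 0) = 2
depth(cons(cons(cons(c, e), a), c)) = 1 + max(2, 0) = 3
depth(succ(cons(cons(cons(c, e), a), c))) = 1 + depth(cons(cons(cons(c, e), a), c)) = 1 + 3 = 4
depth(succ(succ(cons(cons(cons(c, e), a), c)))) = 1 + depth(succ(cons(cons(cons(c, e), a), c))) = 1 + 4 = 5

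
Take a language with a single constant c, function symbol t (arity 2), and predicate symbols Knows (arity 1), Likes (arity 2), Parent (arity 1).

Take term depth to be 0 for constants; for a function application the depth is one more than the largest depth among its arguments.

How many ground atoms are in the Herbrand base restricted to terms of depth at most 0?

3

First count ground terms of depth ≤ 0.
Let N_k count ground terms of depth at most k. Each non-constant term of depth ≤ k is some function symbol applied to depth-≤(k−1) arguments, giving N_k = 1 + N_{k-1}^2.
N_0 = 1
Explicitly: c.
So |H| = 1.
Ground atoms are formed by filling each argument slot of a predicate with a term from H, so an r-ary predicate gives |H|^r atoms:
  Knows: 1;  Likes: 1^2 = 1;  Parent: 1
Total ground atoms: 1 + 1 + 1 = 3.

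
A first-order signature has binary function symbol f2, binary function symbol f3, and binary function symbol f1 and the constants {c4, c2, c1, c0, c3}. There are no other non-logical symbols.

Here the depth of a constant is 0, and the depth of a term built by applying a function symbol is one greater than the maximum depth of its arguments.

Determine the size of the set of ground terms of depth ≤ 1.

Let N_k count ground terms of depth at most k. Each non-constant term of depth ≤ k is some function symbol applied to depth-≤(k−1) arguments, giving N_k = 5 + N_{k-1}^2 + N_{k-1}^2 + N_{k-1}^2.
N_0 = 5
N_1 = 5 + 5^2 + 5^2 + 5^2 = 80

80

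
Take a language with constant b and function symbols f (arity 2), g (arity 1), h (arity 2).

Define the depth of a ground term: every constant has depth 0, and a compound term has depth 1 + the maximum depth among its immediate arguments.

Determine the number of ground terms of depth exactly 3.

If N_k denotes the number of depth-≤k ground terms, the 1 constant gives N_0 = 1, and each function symbol of arity r contributes N_{k-1}^r new terms at level k: N_k = 1 + N_{k-1}^2 + N_{k-1} + N_{k-1}^2.
N_0 = 1
N_1 = 1 + 1^2 + 1 + 1^2 = 4
N_2 = 1 + 4^2 + 4 + 4^2 = 37
N_3 = 1 + 37^2 + 37 + 37^2 = 2776
Terms of depth exactly 3: N_3 − N_2 = 2776 − 37 = 2739.

2739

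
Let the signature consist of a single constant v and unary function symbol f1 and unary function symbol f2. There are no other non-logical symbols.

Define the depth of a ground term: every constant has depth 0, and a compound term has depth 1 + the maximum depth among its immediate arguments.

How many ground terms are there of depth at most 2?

Write N_k for the number of ground terms of depth ≤ k. A term of depth ≤ k is either a constant or a function symbol applied to arguments of depth ≤ k−1, so N_k = 1 + N_{k-1} + N_{k-1}.
N_0 = 1
N_1 = 1 + 1 + 1 = 3
N_2 = 1 + 3 + 3 = 7
Explicitly: v, f1(v), f1(f1(v)), f1(f2(v)), f2(v), f2(f1(v)), f2(f2(v)).

7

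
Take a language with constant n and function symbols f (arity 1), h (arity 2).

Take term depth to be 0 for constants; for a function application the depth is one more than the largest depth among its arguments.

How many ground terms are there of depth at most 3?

183

Write N_k for the number of ground terms of depth ≤ k. A term of depth ≤ k is either a constant or a function symbol applied to arguments of depth ≤ k−1, so N_k = 1 + N_{k-1} + N_{k-1}^2.
N_0 = 1
N_1 = 1 + 1 + 1^2 = 3
N_2 = 1 + 3 + 3^2 = 13
N_3 = 1 + 13 + 13^2 = 183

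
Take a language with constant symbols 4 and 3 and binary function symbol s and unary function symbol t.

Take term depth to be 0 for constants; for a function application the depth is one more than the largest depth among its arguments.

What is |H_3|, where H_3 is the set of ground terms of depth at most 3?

Write N_k for the number of ground terms of depth ≤ k. A term of depth ≤ k is either a constant or a function symbol applied to arguments of depth ≤ k−1, so N_k = 2 + N_{k-1}^2 + N_{k-1}.
N_0 = 2
N_1 = 2 + 2^2 + 2 = 8
N_2 = 2 + 8^2 + 8 = 74
N_3 = 2 + 74^2 + 74 = 5552

5552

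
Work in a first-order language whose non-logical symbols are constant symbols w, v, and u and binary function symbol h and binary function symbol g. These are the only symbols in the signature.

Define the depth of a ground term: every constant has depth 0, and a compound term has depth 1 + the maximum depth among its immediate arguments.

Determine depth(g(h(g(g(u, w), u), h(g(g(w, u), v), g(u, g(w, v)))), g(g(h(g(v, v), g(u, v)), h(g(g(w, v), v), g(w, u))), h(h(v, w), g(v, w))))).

6

depth(g(u, w)) = 1 + max(0, 0) = 1
depth(g(g(u, w), u)) = 1 + max(1, 0) = 2
depth(g(w, u)) = 1 + max(0, 0) = 1
depth(g(g(w, u), v)) = 1 + max(1, 0) = 2
depth(g(w, v)) = 1 + max(0, 0) = 1
depth(g(u, g(w, v))) = 1 + max(0, 1) = 2
depth(h(g(g(w, u), v), g(u, g(w, v)))) = 1 + max(2, 2) = 3
depth(h(g(g(u, w), u), h(g(g(w, u), v), g(u, g(w, v))))) = 1 + max(2, 3) = 4
depth(g(v, v)) = 1 + max(0, 0) = 1
depth(g(u, v)) = 1 + max(0, 0) = 1
depth(h(g(v, v), g(u, v))) = 1 + max(1, 1) = 2
depth(g(g(w, v), v)) = 1 + max(1, 0) = 2
depth(h(g(g(w, v), v), g(w, u))) = 1 + max(2, 1) = 3
depth(g(h(g(v, v), g(u, v)), h(g(g(w, v), v), g(w, u)))) = 1 + max(2, 3) = 4
depth(h(v, w)) = 1 + max(0, 0) = 1
depth(g(v, w)) = 1 + max(0, 0) = 1
depth(h(h(v, w), g(v, w))) = 1 + max(1, 1) = 2
depth(g(g(h(g(v, v), g(u, v)), h(g(g(w, v), v), g(w, u))), h(h(v, w), g(v, w)))) = 1 + max(4, 2) = 5
depth(g(h(g(g(u, w), u), h(g(g(w, u), v), g(u, g(w, v)))), g(g(h(g(v, v), g(u, v)), h(g(g(w, v), v), g(w, u))), h(h(v, w), g(v, w))))) = 1 + max(4, 5) = 6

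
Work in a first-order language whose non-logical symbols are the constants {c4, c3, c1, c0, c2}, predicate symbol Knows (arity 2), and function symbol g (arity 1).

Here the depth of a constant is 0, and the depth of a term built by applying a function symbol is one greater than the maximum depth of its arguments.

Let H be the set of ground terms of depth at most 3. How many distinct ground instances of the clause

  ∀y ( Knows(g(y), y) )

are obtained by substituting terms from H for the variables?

Ground terms of depth ≤ 3:
  Count level by level. With function symbols g/1, the terms of depth ≤ k are the 5 constants together with each function applied to depth-≤(k−1) tuples, so N_k = 5 + N_{k-1}.
  N_0 = 5
  N_1 = 5 + 5 = 10
  N_2 = 5 + 10 = 15
  N_3 = 5 + 15 = 20
So there are 20 ground terms available for substitution.
There is 1 variable to instantiate (y),  occurring in at least one literal, so different choices give different ground instances.
Number of ground instances = 20.

20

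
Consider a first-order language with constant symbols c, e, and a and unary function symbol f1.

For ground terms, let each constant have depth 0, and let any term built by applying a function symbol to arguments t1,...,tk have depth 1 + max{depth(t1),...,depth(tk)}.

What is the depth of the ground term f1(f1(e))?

2

depth(f1(e)) = 1 + depth(e) = 1 + 0 = 1
depth(f1(f1(e))) = 1 + depth(f1(e)) = 1 + 1 = 2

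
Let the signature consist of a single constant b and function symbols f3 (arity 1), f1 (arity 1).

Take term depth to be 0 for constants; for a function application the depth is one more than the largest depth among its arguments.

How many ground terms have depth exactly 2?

Let N_k = |{terms of depth ≤ k}|. Then N_0 = 1 and N_k = 1 + N_{k-1} + N_{k-1} for k ≥ 1 (one summand per function symbol, arity giving the exponent).
N_0 = 1
N_1 = 1 + 1 + 1 = 3
N_2 = 1 + 3 + 3 = 7
Terms of depth exactly 2: N_2 − N_1 = 7 − 3 = 4.

4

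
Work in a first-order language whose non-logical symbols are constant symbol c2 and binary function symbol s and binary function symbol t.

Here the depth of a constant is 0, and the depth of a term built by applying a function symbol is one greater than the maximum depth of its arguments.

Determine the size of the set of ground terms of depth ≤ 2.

Let N_k = |{terms of depth ≤ k}|. Then N_0 = 1 and N_k = 1 + N_{k-1}^2 + N_{k-1}^2 for k ≥ 1 (one summand per function symbol, arity giving the exponent).
N_0 = 1
N_1 = 1 + 1^2 + 1^2 = 3
N_2 = 1 + 3^2 + 3^2 = 19

19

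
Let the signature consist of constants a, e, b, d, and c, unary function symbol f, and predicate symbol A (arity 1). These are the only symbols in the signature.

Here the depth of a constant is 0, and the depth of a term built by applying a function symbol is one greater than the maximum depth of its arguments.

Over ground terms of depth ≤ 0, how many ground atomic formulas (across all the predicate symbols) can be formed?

First count ground terms of depth ≤ 0.
Let N_k count ground terms of depth at most k. Each non-constant term of depth ≤ k is some function symbol applied to depth-≤(k−1) arguments, giving N_k = 5 + N_{k-1}.
N_0 = 5
Explicitly: a, e, b, d, c.
So |H| = 5.
A ground atom is a predicate applied to a tuple of terms from H, so the count is the sum over predicates of |H|^arity:
  A: 5
Total ground atoms: 5.

5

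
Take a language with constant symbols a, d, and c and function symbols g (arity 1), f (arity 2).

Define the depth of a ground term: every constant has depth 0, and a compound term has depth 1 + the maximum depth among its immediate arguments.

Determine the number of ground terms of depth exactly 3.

59052

Write N_k for the number of ground terms of depth ≤ k. A term of depth ≤ k is either a constant or a function symbol applied to arguments of depth ≤ k−1, so N_k = 3 + N_{k-1} + N_{k-1}^2.
N_0 = 3
N_1 = 3 + 3 + 3^2 = 15
N_2 = 3 + 15 + 15^2 = 243
N_3 = 3 + 243 + 243^2 = 59295
Terms of depth exactly 3: N_3 − N_2 = 59295 − 243 = 59052.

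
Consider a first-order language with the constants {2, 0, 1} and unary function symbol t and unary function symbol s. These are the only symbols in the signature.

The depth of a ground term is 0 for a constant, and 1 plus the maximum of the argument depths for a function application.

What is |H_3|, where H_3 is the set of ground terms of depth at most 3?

Count level by level. With function symbols t/1, s/1, the terms of depth ≤ k are the 3 constants together with each function applied to depth-≤(k−1) tuples, so N_k = 3 + N_{k-1} + N_{k-1}.
N_0 = 3
N_1 = 3 + 3 + 3 = 9
N_2 = 3 + 9 + 9 = 21
N_3 = 3 + 21 + 21 = 45

45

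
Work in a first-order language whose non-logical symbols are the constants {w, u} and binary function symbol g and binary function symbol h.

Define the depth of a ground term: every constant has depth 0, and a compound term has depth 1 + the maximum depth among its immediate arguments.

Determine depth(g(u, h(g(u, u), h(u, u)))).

3

depth(g(u, u)) = 1 + max(0, 0) = 1
depth(h(u, u)) = 1 + max(0, 0) = 1
depth(h(g(u, u), h(u, u))) = 1 + max(1, 1) = 2
depth(g(u, h(g(u, u), h(u, u)))) = 1 + max(0, 2) = 3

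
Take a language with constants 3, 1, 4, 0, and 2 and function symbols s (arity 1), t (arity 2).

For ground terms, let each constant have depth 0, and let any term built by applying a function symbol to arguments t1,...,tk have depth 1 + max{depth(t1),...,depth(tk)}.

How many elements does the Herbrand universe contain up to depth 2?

If N_k denotes the number of depth-≤k ground terms, the 5 constants give N_0 = 5, and each function symbol of arity r contributes N_{k-1}^r new terms at level k: N_k = 5 + N_{k-1} + N_{k-1}^2.
N_0 = 5
N_1 = 5 + 5 + 5^2 = 35
N_2 = 5 + 35 + 35^2 = 1265

1265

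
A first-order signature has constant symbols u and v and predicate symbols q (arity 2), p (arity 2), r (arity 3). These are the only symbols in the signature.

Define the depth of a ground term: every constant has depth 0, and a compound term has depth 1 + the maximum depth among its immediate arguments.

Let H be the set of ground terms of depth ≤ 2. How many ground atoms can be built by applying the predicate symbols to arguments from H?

16

First count ground terms of depth ≤ 2.
With no function symbols every ground term is a constant, so there are exactly 2 ground terms at every depth bound.
N_0 = 2
N_1 = 2
N_2 = 2
Explicitly: u, v.
So |H| = 2.
A ground atom is a predicate applied to a tuple of terms from H, so the count is the sum over predicates of |H|^arity:
  q: 2^2 = 4;  p: 2^2 = 4;  r: 2^3 = 8
Total ground atoms: 4 + 4 + 8 = 16.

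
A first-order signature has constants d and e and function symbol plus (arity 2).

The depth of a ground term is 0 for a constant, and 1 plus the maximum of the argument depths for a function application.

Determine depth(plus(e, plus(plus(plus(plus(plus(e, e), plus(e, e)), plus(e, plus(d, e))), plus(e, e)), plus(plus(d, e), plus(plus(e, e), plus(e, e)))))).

depth(plus(e, e)) = 1 + max(0, 0) = 1
depth(plus(plus(e, e), plus(e, e))) = 1 + max(1, 1) = 2
depth(plus(d, e)) = 1 + max(0, 0) = 1
depth(plus(e, plus(d, e))) = 1 + max(0, 1) = 2
depth(plus(plus(plus(e, e), plus(e, e)), plus(e, plus(d, e)))) = 1 + max(2, 2) = 3
depth(plus(plus(plus(plus(e, e), plus(e, e)), plus(e, plus(d, e))), plus(e, e))) = 1 + max(3, 1) = 4
depth(plus(plus(d, e), plus(plus(e, e), plus(e, e)))) = 1 + max(1, 2) = 3
depth(plus(plus(plus(plus(plus(e, e), plus(e, e)), plus(e, plus(d, e))), plus(e, e)), plus(plus(d, e), plus(plus(e, e), plus(e, e))))) = 1 + max(4, 3) = 5
depth(plus(e, plus(plus(plus(plus(plus(e, e), plus(e, e)), plus(e, plus(d, e))), plus(e, e)), plus(plus(d, e), plus(plus(e, e), plus(e, e)))))) = 1 + max(0, 5) = 6

6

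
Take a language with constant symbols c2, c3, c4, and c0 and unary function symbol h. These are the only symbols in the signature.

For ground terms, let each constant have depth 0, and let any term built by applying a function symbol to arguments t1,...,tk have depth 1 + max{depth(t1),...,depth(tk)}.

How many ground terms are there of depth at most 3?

If N_k denotes the number of depth-≤k ground terms, the 4 constants give N_0 = 4, and each function symbol of arity r contributes N_{k-1}^r new terms at level k: N_k = 4 + N_{k-1}.
N_0 = 4
N_1 = 4 + 4 = 8
N_2 = 4 + 8 = 12
N_3 = 4 + 12 = 16

16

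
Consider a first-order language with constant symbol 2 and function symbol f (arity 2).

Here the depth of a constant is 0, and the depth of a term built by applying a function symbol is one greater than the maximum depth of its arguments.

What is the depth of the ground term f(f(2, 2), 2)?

depth(f(2, 2)) = 1 + max(0, 0) = 1
depth(f(f(2, 2), 2)) = 1 + max(1, 0) = 2

2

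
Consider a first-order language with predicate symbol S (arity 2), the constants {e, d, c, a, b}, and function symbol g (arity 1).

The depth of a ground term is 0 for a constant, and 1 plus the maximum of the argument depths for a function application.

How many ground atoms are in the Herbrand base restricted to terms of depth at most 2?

First count ground terms of depth ≤ 2.
Let N_k = |{terms of depth ≤ k}|. Then N_0 = 5 and N_k = 5 + N_{k-1} for k ≥ 1 (one summand per function symbol, arity giving the exponent).
N_0 = 5
N_1 = 5 + 5 = 10
N_2 = 5 + 10 = 15
So |H| = 15.
Ground atoms are formed by filling each argument slot of a predicate with a term from H, so an r-ary predicate gives |H|^r atoms:
  S: 15^2 = 225
Total ground atoms: 225.

225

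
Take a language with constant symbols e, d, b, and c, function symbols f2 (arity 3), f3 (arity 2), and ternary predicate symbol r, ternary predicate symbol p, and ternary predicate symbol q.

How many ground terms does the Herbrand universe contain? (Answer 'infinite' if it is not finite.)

infinite

The signature has at least one function symbol (f2, arity 3) and at least one constant (e).
Iterating f2 gives infinitely many distinct ground terms: e, f2(e, e, e), f2(f2(e, e, e), f2(e, e, e), f2(e, e, e)), ...
So the Herbrand universe is infinite.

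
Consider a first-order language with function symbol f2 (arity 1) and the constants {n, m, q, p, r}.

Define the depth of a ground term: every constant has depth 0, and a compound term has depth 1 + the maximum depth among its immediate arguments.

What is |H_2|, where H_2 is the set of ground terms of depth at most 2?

15

Let N_k = |{terms of depth ≤ k}|. Then N_0 = 5 and N_k = 5 + N_{k-1} for k ≥ 1 (one summand per function symbol, arity giving the exponent).
N_0 = 5
N_1 = 5 + 5 = 10
N_2 = 5 + 10 = 15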